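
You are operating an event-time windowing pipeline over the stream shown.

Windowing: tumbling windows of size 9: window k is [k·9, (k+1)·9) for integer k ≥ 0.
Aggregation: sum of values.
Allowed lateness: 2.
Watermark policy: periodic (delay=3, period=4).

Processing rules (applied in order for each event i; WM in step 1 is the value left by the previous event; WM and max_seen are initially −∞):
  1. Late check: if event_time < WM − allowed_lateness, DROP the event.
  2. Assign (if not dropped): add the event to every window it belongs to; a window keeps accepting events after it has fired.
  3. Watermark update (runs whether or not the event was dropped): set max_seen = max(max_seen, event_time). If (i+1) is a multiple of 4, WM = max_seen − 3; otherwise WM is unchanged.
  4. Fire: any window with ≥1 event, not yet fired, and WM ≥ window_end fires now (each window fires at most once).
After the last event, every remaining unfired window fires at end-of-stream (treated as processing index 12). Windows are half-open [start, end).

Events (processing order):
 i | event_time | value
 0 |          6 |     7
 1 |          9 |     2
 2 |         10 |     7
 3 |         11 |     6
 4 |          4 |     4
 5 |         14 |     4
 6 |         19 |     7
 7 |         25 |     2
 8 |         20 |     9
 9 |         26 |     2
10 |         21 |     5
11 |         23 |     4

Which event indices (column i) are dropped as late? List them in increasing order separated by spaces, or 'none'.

i=0 t=6 v=7: → [0,9); WM=−∞
i=1 t=9 v=2: → [9,18); WM=−∞
i=2 t=10 v=7: → [9,18); WM=−∞
i=3 t=11 v=6: → [9,18); WM=8
i=4 t=4 v=4: DROP (t<8-2); WM=8
i=5 t=14 v=4: → [9,18); WM=8
i=6 t=19 v=7: → [18,27); WM=8
i=7 t=25 v=2: → [18,27); WM=22; [0,9) fires=7 [9,18) fires=19
i=8 t=20 v=9: → [18,27); WM=22
i=9 t=26 v=2: → [18,27); WM=22
i=10 t=21 v=5: → [18,27); WM=22
i=11 t=23 v=4: → [18,27); WM=23

4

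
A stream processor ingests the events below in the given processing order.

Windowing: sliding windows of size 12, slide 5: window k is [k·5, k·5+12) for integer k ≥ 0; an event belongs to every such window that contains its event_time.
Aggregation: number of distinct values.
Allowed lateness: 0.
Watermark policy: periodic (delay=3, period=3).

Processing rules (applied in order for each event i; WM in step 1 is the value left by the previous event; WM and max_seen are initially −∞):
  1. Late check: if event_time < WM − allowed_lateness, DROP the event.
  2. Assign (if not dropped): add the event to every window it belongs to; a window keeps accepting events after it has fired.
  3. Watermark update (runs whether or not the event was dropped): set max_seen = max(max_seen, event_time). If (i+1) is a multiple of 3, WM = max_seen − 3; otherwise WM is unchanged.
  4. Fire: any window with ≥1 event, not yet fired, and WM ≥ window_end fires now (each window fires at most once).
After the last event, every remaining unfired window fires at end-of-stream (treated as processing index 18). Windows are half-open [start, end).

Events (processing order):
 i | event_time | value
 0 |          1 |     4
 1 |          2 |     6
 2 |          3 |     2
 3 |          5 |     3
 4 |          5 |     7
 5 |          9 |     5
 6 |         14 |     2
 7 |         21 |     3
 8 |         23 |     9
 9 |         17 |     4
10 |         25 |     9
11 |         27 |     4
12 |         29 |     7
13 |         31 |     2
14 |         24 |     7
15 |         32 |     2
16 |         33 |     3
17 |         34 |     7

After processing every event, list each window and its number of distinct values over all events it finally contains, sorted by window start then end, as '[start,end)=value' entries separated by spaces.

[0,12)=6 [5,17)=4 [10,22)=2 [15,27)=3 [20,32)=5 [25,37)=5 [30,42)=3

i=0 t=1 v=4: → [0,12); WM=−∞
i=1 t=2 v=6: → [0,12); WM=−∞
i=2 t=3 v=2: → [0,12); WM=0
i=3 t=5 v=3: → [5,17),[0,12); WM=0
i=4 t=5 v=7: → [5,17),[0,12); WM=0
i=5 t=9 v=5: → [5,17),[0,12); WM=6
i=6 t=14 v=2: → [10,22),[5,17); WM=6
i=7 t=21 v=3: → [20,32),[15,27),[10,22); WM=6
i=8 t=23 v=9: → [20,32),[15,27); WM=20; [0,12) fires=6 [5,17) fires=4
i=9 t=17 v=4: DROP (t<20-0); WM=20
i=10 t=25 v=9: → [25,37),[20,32),[15,27); WM=20
i=11 t=27 v=4: → [25,37),[20,32); WM=24; [10,22) fires=2
i=12 t=29 v=7: → [25,37),[20,32); WM=24
i=13 t=31 v=2: → [30,42),[25,37),[20,32); WM=24
i=14 t=24 v=7: → [20,32),[15,27); WM=28; [15,27) fires=3
i=15 t=32 v=2: → [30,42),[25,37); WM=28
i=16 t=33 v=3: → [30,42),[25,37); WM=28
i=17 t=34 v=7: → [30,42),[25,37); WM=31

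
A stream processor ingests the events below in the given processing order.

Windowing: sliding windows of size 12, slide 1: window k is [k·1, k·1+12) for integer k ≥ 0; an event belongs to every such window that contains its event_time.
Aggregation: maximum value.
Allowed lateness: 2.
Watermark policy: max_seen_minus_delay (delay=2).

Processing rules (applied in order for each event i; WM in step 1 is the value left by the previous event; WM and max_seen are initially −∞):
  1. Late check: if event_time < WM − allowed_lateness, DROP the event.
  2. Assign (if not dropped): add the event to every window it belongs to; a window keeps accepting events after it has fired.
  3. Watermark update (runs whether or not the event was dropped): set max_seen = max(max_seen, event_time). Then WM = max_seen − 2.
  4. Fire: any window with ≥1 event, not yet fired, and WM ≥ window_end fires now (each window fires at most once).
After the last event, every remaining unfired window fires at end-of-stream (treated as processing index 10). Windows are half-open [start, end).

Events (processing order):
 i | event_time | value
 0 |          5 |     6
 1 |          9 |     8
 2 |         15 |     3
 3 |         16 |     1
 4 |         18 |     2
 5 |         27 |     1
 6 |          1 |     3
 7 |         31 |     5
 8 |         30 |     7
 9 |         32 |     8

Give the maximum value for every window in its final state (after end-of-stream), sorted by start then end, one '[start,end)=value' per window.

i=0 t=5 v=6: → [5,17),[4,16),[3,15),[2,14),[1,13),[0,12); WM=3
i=1 t=9 v=8: → [9,21),[8,20),[7,19),[6,18),[5,17),[4,16),[3,15),[2,14),[1,13),[0,12); WM=7
i=2 t=15 v=3: → [15,27),[14,26),[13,25),[12,24),[11,23),[10,22),[9,21),[8,20),[7,19),[6,18),[5,17),[4,16); WM=13; [0,12) fires=8 [1,13) fires=8
i=3 t=16 v=1: → [16,28),[15,27),[14,26),[13,25),[12,24),[11,23),[10,22),[9,21),[8,20),[7,19),[6,18),[5,17); WM=14; [2,14) fires=8
i=4 t=18 v=2: → [18,30),[17,29),[16,28),[15,27),[14,26),[13,25),[12,24),[11,23),[10,22),[9,21),[8,20),[7,19); WM=16; [3,15) fires=8 [4,16) fires=8
i=5 t=27 v=1: → [27,39),[26,38),[25,37),[24,36),[23,35),[22,34),[21,33),[20,32),[19,31),[18,30),[17,29),[16,28); WM=25; [5,17) fires=8 [6,18) fires=8 [7,19) fires=8 [8,20) fires=8 [9,21) fires=8 [10,22) fires=3 [11,23) fires=3 [12,24) fires=3 [13,25) fires=3
i=6 t=1 v=3: DROP (t<25-2); WM=25
i=7 t=31 v=5: → [31,43),[30,42),[29,41),[28,40),[27,39),[26,38),[25,37),[24,36),[23,35),[22,34),[21,33),[20,32); WM=29; [14,26) fires=3 [15,27) fires=3 [16,28) fires=2 [17,29) fires=2
i=8 t=30 v=7: → [30,42),[29,41),[28,40),[27,39),[26,38),[25,37),[24,36),[23,35),[22,34),[21,33),[20,32),[19,31); WM=29
i=9 t=32 v=8: → [32,44),[31,43),[30,42),[29,41),[28,40),[27,39),[26,38),[25,37),[24,36),[23,35),[22,34),[21,33); WM=30; [18,30) fires=2

[0,12)=8 [1,13)=8 [2,14)=8 [3,15)=8 [4,16)=8 [5,17)=8 [6,18)=8 [7,19)=8 [8,20)=8 [9,21)=8 [10,22)=3 [11,23)=3 [12,24)=3 [13,25)=3 [14,26)=3 [15,27)=3 [16,28)=2 [17,29)=2 [18,30)=2 [19,31)=7 [20,32)=7 [21,33)=8 [22,34)=8 [23,35)=8 [24,36)=8 [25,37)=8 [26,38)=8 [27,39)=8 [28,40)=8 [29,41)=8 [30,42)=8 [31,43)=8 [32,44)=8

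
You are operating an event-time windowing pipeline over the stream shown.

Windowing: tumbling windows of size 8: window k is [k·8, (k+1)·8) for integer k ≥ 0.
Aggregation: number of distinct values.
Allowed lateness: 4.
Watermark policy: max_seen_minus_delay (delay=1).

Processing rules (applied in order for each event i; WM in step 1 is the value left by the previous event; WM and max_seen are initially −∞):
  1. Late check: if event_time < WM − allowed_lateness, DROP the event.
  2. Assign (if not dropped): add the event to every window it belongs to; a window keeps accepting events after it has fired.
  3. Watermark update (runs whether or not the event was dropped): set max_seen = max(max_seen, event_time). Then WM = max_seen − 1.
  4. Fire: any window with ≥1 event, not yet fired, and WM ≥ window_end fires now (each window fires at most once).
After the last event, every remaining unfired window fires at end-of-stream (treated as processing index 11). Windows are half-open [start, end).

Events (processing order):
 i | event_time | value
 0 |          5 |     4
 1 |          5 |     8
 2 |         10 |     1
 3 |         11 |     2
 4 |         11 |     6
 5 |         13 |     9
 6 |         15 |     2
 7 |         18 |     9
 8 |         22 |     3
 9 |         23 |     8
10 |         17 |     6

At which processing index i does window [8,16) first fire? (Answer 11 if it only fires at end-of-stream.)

i=0 t=5 v=4: → [0,8); WM=4
i=1 t=5 v=8: → [0,8); WM=4
i=2 t=10 v=1: → [8,16); WM=9; [0,8) fires=2
i=3 t=11 v=2: → [8,16); WM=10
i=4 t=11 v=6: → [8,16); WM=10
i=5 t=13 v=9: → [8,16); WM=12
i=6 t=15 v=2: → [8,16); WM=14
i=7 t=18 v=9: → [16,24); WM=17; [8,16) fires=4
i=8 t=22 v=3: → [16,24); WM=21
i=9 t=23 v=8: → [16,24); WM=22
i=10 t=17 v=6: DROP (t<22-4); WM=22

7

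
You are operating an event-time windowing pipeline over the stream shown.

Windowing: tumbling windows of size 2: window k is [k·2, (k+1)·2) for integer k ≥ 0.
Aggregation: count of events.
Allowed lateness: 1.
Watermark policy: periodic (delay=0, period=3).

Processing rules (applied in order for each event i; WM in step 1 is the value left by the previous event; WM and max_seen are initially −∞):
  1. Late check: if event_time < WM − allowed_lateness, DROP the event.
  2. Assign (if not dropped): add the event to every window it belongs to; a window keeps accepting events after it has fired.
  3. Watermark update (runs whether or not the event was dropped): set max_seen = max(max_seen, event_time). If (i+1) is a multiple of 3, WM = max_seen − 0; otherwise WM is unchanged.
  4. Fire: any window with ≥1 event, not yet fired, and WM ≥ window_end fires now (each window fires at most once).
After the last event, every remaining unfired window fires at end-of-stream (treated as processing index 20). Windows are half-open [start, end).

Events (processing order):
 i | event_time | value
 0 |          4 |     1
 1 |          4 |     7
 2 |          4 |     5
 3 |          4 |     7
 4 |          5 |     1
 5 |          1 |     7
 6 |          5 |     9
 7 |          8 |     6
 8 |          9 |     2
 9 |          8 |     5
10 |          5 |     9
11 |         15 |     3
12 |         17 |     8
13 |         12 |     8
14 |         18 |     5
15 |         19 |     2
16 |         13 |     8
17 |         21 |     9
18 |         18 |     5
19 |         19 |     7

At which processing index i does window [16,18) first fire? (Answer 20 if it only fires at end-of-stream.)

i=0 t=4 v=1: → [4,6); WM=−∞
i=1 t=4 v=7: → [4,6); WM=−∞
i=2 t=4 v=5: → [4,6); WM=4
i=3 t=4 v=7: → [4,6); WM=4
i=4 t=5 v=1: → [4,6); WM=4
i=5 t=1 v=7: DROP (t<4-1); WM=5
i=6 t=5 v=9: → [4,6); WM=5
i=7 t=8 v=6: → [8,10); WM=5
i=8 t=9 v=2: → [8,10); WM=9; [4,6) fires=6
i=9 t=8 v=5: → [8,10); WM=9
i=10 t=5 v=9: DROP (t<9-1); WM=9
i=11 t=15 v=3: → [14,16); WM=15; [8,10) fires=3
i=12 t=17 v=8: → [16,18); WM=15
i=13 t=12 v=8: DROP (t<15-1); WM=15
i=14 t=18 v=5: → [18,20); WM=18; [14,16) fires=1 [16,18) fires=1
i=15 t=19 v=2: → [18,20); WM=18
i=16 t=13 v=8: DROP (t<18-1); WM=18
i=17 t=21 v=9: → [20,22); WM=21; [18,20) fires=2
i=18 t=18 v=5: DROP (t<21-1); WM=21
i=19 t=19 v=7: DROP (t<21-1); WM=21

14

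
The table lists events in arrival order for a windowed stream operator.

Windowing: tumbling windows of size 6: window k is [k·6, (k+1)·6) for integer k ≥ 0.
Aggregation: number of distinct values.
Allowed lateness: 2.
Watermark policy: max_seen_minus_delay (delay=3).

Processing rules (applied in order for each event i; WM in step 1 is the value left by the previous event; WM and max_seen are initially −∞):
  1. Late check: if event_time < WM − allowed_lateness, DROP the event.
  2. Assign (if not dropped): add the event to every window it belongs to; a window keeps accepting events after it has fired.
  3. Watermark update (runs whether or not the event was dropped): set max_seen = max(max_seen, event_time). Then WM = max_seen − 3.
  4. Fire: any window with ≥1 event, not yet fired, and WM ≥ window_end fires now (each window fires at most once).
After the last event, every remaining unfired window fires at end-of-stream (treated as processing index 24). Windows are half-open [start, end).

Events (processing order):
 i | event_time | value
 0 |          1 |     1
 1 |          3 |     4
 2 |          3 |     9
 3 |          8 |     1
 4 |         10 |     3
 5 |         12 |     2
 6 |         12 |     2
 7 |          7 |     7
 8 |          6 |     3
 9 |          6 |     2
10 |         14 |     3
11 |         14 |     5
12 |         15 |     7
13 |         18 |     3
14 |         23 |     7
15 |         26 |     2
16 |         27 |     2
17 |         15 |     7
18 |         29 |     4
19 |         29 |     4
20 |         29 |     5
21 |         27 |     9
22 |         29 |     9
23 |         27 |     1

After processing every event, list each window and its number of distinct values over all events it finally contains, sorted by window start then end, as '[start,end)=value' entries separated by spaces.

[0,6)=3 [6,12)=3 [12,18)=4 [18,24)=2 [24,30)=5

i=0 t=1 v=1: → [0,6); WM=-2
i=1 t=3 v=4: → [0,6); WM=0
i=2 t=3 v=9: → [0,6); WM=0
i=3 t=8 v=1: → [6,12); WM=5
i=4 t=10 v=3: → [6,12); WM=7; [0,6) fires=3
i=5 t=12 v=2: → [12,18); WM=9
i=6 t=12 v=2: → [12,18); WM=9
i=7 t=7 v=7: → [6,12); WM=9
i=8 t=6 v=3: DROP (t<9-2); WM=9
i=9 t=6 v=2: DROP (t<9-2); WM=9
i=10 t=14 v=3: → [12,18); WM=11
i=11 t=14 v=5: → [12,18); WM=11
i=12 t=15 v=7: → [12,18); WM=12; [6,12) fires=3
i=13 t=18 v=3: → [18,24); WM=15
i=14 t=23 v=7: → [18,24); WM=20; [12,18) fires=4
i=15 t=26 v=2: → [24,30); WM=23
i=16 t=27 v=2: → [24,30); WM=24; [18,24) fires=2
i=17 t=15 v=7: DROP (t<24-2); WM=24
i=18 t=29 v=4: → [24,30); WM=26
i=19 t=29 v=4: → [24,30); WM=26
i=20 t=29 v=5: → [24,30); WM=26
i=21 t=27 v=9: → [24,30); WM=26
i=22 t=29 v=9: → [24,30); WM=26
i=23 t=27 v=1: → [24,30); WM=26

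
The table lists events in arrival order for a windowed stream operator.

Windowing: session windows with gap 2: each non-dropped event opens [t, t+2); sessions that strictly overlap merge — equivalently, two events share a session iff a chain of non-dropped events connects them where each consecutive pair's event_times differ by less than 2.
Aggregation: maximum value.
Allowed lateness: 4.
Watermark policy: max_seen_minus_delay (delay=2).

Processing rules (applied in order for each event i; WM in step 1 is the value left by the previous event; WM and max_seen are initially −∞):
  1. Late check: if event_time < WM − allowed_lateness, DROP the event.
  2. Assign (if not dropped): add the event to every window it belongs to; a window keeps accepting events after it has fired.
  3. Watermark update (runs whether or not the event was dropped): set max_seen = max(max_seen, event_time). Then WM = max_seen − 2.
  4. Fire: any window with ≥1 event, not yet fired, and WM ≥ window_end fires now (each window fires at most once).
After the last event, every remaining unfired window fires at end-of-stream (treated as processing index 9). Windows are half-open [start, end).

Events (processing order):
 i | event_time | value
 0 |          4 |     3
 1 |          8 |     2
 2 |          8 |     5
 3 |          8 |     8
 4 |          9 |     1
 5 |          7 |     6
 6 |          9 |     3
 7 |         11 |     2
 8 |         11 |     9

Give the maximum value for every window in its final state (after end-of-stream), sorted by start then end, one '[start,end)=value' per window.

[4,6)=3 [7,11)=8 [11,13)=9

i=0 t=4 v=3: → [4,6); WM=2
i=1 t=8 v=2: → [8,10); WM=6
i=2 t=8 v=5: → [8,10); WM=6
i=3 t=8 v=8: → [8,10); WM=6
i=4 t=9 v=1: → [8,11); WM=7
i=5 t=7 v=6: → [7,11); WM=7
i=6 t=9 v=3: → [7,11); WM=7
i=7 t=11 v=2: → [11,13); WM=9
i=8 t=11 v=9: → [11,13); WM=9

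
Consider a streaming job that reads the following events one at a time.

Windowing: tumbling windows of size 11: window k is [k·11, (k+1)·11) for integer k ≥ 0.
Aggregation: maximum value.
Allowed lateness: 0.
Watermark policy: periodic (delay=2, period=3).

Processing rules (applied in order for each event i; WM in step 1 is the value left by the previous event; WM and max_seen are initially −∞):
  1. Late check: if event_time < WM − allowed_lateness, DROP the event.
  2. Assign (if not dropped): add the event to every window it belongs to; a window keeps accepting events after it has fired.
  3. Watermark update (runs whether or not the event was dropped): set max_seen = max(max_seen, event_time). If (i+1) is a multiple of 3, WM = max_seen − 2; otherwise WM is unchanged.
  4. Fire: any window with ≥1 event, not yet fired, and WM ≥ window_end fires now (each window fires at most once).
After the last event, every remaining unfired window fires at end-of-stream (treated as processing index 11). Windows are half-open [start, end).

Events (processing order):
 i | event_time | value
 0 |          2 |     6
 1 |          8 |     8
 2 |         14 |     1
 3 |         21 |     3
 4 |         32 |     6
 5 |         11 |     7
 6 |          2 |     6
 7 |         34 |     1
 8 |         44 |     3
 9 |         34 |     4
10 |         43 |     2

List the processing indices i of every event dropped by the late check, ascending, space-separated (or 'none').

5 6 9

i=0 t=2 v=6: → [0,11); WM=−∞
i=1 t=8 v=8: → [0,11); WM=−∞
i=2 t=14 v=1: → [11,22); WM=12; [0,11) fires=8
i=3 t=21 v=3: → [11,22); WM=12
i=4 t=32 v=6: → [22,33); WM=12
i=5 t=11 v=7: DROP (t<12-0); WM=30; [11,22) fires=3
i=6 t=2 v=6: DROP (t<30-0); WM=30
i=7 t=34 v=1: → [33,44); WM=30
i=8 t=44 v=3: → [44,55); WM=42; [22,33) fires=6
i=9 t=34 v=4: DROP (t<42-0); WM=42
i=10 t=43 v=2: → [33,44); WM=42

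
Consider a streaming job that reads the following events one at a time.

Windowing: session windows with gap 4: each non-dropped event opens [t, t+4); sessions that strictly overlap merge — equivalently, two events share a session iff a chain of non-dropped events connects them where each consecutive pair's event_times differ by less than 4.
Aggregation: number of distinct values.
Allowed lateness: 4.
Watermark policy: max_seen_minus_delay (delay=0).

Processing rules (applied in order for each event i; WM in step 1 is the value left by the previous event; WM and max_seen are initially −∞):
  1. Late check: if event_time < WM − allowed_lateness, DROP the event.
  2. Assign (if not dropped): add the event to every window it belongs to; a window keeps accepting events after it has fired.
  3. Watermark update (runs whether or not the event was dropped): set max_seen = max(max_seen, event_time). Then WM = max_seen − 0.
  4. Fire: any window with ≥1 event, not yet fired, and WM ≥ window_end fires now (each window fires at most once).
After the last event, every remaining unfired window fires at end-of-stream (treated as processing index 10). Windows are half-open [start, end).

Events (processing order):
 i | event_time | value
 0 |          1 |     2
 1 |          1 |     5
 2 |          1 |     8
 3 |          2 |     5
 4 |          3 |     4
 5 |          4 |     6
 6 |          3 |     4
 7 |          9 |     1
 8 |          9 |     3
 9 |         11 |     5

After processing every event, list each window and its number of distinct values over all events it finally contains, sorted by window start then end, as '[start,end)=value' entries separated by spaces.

[1,8)=5 [9,15)=3

i=0 t=1 v=2: → [1,5); WM=1
i=1 t=1 v=5: → [1,5); WM=1
i=2 t=1 v=8: → [1,5); WM=1
i=3 t=2 v=5: → [1,6); WM=2
i=4 t=3 v=4: → [1,7); WM=3
i=5 t=4 v=6: → [1,8); WM=4
i=6 t=3 v=4: → [1,8); WM=4
i=7 t=9 v=1: → [9,13); WM=9
i=8 t=9 v=3: → [9,13); WM=9
i=9 t=11 v=5: → [9,15); WM=11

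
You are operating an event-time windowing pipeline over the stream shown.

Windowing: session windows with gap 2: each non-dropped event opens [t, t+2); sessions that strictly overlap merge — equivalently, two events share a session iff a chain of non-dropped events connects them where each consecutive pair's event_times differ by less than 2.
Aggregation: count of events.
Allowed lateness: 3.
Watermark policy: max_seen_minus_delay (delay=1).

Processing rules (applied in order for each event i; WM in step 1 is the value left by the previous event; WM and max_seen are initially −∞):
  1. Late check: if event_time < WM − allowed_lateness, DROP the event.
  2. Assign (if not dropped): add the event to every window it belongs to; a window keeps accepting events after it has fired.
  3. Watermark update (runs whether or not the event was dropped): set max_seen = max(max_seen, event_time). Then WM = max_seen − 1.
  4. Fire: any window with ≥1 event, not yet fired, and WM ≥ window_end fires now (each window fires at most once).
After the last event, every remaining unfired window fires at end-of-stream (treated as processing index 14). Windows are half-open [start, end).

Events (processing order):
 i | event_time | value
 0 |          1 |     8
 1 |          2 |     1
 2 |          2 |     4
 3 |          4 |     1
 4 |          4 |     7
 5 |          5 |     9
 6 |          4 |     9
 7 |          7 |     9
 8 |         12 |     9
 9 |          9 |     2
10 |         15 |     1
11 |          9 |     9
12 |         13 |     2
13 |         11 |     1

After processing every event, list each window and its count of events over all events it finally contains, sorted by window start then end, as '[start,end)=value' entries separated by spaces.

i=0 t=1 v=8: → [1,3); WM=0
i=1 t=2 v=1: → [1,4); WM=1
i=2 t=2 v=4: → [1,4); WM=1
i=3 t=4 v=1: → [4,6); WM=3
i=4 t=4 v=7: → [4,6); WM=3
i=5 t=5 v=9: → [4,7); WM=4
i=6 t=4 v=9: → [4,7); WM=4
i=7 t=7 v=9: → [7,9); WM=6
i=8 t=12 v=9: → [12,14); WM=11
i=9 t=9 v=2: → [9,11); WM=11
i=10 t=15 v=1: → [15,17); WM=14
i=11 t=9 v=9: DROP (t<14-3); WM=14
i=12 t=13 v=2: → [12,15); WM=14
i=13 t=11 v=1: → [11,15); WM=14

[1,4)=3 [4,7)=4 [7,9)=1 [9,11)=1 [11,15)=3 [15,17)=1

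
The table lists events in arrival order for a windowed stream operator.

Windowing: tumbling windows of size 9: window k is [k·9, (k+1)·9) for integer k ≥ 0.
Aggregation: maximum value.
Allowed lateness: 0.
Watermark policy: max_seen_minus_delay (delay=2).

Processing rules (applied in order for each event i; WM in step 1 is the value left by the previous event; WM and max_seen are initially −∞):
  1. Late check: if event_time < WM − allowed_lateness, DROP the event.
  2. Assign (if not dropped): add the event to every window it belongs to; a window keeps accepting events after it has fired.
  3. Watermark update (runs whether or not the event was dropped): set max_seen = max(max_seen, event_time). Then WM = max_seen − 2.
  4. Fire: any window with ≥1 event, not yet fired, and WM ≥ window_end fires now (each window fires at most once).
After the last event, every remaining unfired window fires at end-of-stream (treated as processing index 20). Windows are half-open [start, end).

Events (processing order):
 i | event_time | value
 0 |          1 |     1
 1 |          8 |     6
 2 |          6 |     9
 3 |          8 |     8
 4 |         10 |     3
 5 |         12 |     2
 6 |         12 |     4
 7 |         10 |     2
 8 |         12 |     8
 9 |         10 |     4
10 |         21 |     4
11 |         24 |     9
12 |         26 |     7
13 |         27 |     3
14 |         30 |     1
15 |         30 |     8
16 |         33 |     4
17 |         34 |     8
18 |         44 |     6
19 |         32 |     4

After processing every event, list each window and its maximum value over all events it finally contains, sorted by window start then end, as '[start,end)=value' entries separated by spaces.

i=0 t=1 v=1: → [0,9); WM=-1
i=1 t=8 v=6: → [0,9); WM=6
i=2 t=6 v=9: → [0,9); WM=6
i=3 t=8 v=8: → [0,9); WM=6
i=4 t=10 v=3: → [9,18); WM=8
i=5 t=12 v=2: → [9,18); WM=10; [0,9) fires=9
i=6 t=12 v=4: → [9,18); WM=10
i=7 t=10 v=2: → [9,18); WM=10
i=8 t=12 v=8: → [9,18); WM=10
i=9 t=10 v=4: → [9,18); WM=10
i=10 t=21 v=4: → [18,27); WM=19; [9,18) fires=8
i=11 t=24 v=9: → [18,27); WM=22
i=12 t=26 v=7: → [18,27); WM=24
i=13 t=27 v=3: → [27,36); WM=25
i=14 t=30 v=1: → [27,36); WM=28; [18,27) fires=9
i=15 t=30 v=8: → [27,36); WM=28
i=16 t=33 v=4: → [27,36); WM=31
i=17 t=34 v=8: → [27,36); WM=32
i=18 t=44 v=6: → [36,45); WM=42; [27,36) fires=8
i=19 t=32 v=4: DROP (t<42-0); WM=42

[0,9)=9 [9,18)=8 [18,27)=9 [27,36)=8 [36,45)=6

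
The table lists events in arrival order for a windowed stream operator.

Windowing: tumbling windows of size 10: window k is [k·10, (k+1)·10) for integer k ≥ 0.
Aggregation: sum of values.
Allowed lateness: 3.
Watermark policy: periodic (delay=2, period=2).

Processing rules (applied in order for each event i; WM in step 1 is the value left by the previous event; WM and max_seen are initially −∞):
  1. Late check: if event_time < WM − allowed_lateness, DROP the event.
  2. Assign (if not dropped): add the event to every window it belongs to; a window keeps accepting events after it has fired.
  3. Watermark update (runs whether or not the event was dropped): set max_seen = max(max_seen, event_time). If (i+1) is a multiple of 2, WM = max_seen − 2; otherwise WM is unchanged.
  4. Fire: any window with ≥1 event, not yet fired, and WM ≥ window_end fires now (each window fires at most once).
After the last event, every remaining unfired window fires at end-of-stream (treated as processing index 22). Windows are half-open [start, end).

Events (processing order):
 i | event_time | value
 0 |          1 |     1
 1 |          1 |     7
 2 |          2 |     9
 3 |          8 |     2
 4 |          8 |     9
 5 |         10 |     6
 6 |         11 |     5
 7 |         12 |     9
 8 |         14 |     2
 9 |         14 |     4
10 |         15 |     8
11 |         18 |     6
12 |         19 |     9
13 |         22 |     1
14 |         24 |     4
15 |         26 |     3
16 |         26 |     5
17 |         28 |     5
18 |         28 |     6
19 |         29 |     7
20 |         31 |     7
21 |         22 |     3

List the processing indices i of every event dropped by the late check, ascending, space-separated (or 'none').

21

i=0 t=1 v=1: → [0,10); WM=−∞
i=1 t=1 v=7: → [0,10); WM=-1
i=2 t=2 v=9: → [0,10); WM=-1
i=3 t=8 v=2: → [0,10); WM=6
i=4 t=8 v=9: → [0,10); WM=6
i=5 t=10 v=6: → [10,20); WM=8
i=6 t=11 v=5: → [10,20); WM=8
i=7 t=12 v=9: → [10,20); WM=10; [0,10) fires=28
i=8 t=14 v=2: → [10,20); WM=10
i=9 t=14 v=4: → [10,20); WM=12
i=10 t=15 v=8: → [10,20); WM=12
i=11 t=18 v=6: → [10,20); WM=16
i=12 t=19 v=9: → [10,20); WM=16
i=13 t=22 v=1: → [20,30); WM=20; [10,20) fires=49
i=14 t=24 v=4: → [20,30); WM=20
i=15 t=26 v=3: → [20,30); WM=24
i=16 t=26 v=5: → [20,30); WM=24
i=17 t=28 v=5: → [20,30); WM=26
i=18 t=28 v=6: → [20,30); WM=26
i=19 t=29 v=7: → [20,30); WM=27
i=20 t=31 v=7: → [30,40); WM=27
i=21 t=22 v=3: DROP (t<27-3); WM=29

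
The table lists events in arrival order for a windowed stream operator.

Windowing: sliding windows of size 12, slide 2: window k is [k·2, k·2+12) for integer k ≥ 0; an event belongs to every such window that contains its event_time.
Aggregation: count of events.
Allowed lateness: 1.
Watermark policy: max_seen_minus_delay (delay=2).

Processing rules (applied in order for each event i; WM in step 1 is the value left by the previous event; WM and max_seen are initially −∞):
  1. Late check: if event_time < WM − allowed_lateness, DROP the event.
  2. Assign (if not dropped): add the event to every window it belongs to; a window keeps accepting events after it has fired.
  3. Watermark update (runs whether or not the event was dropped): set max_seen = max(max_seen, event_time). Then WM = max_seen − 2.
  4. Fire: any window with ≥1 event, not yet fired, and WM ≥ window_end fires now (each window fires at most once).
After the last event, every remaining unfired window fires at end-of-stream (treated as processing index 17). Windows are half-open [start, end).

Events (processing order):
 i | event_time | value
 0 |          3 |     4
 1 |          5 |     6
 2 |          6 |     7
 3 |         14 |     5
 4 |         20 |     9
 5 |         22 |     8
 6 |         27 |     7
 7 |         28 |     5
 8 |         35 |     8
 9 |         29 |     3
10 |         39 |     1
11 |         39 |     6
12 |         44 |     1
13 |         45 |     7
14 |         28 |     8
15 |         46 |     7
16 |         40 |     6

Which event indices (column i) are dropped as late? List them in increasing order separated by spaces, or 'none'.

9 14 16

i=0 t=3 v=4: → [2,14),[0,12); WM=1
i=1 t=5 v=6: → [4,16),[2,14),[0,12); WM=3
i=2 t=6 v=7: → [6,18),[4,16),[2,14),[0,12); WM=4
i=3 t=14 v=5: → [14,26),[12,24),[10,22),[8,20),[6,18),[4,16); WM=12; [0,12) fires=3
i=4 t=20 v=9: → [20,32),[18,30),[16,28),[14,26),[12,24),[10,22); WM=18; [2,14) fires=3 [4,16) fires=3 [6,18) fires=2
i=5 t=22 v=8: → [22,34),[20,32),[18,30),[16,28),[14,26),[12,24); WM=20; [8,20) fires=1
i=6 t=27 v=7: → [26,38),[24,36),[22,34),[20,32),[18,30),[16,28); WM=25; [10,22) fires=2 [12,24) fires=3
i=7 t=28 v=5: → [28,40),[26,38),[24,36),[22,34),[20,32),[18,30); WM=26; [14,26) fires=3
i=8 t=35 v=8: → [34,46),[32,44),[30,42),[28,40),[26,38),[24,36); WM=33; [16,28) fires=3 [18,30) fires=4 [20,32) fires=4
i=9 t=29 v=3: DROP (t<33-1); WM=33
i=10 t=39 v=1: → [38,50),[36,48),[34,46),[32,44),[30,42),[28,40); WM=37; [22,34) fires=3 [24,36) fires=3
i=11 t=39 v=6: → [38,50),[36,48),[34,46),[32,44),[30,42),[28,40); WM=37
i=12 t=44 v=1: → [44,56),[42,54),[40,52),[38,50),[36,48),[34,46); WM=42; [26,38) fires=3 [28,40) fires=4 [30,42) fires=3
i=13 t=45 v=7: → [44,56),[42,54),[40,52),[38,50),[36,48),[34,46); WM=43
i=14 t=28 v=8: DROP (t<43-1); WM=43
i=15 t=46 v=7: → [46,58),[44,56),[42,54),[40,52),[38,50),[36,48); WM=44; [32,44) fires=3
i=16 t=40 v=6: DROP (t<44-1); WM=44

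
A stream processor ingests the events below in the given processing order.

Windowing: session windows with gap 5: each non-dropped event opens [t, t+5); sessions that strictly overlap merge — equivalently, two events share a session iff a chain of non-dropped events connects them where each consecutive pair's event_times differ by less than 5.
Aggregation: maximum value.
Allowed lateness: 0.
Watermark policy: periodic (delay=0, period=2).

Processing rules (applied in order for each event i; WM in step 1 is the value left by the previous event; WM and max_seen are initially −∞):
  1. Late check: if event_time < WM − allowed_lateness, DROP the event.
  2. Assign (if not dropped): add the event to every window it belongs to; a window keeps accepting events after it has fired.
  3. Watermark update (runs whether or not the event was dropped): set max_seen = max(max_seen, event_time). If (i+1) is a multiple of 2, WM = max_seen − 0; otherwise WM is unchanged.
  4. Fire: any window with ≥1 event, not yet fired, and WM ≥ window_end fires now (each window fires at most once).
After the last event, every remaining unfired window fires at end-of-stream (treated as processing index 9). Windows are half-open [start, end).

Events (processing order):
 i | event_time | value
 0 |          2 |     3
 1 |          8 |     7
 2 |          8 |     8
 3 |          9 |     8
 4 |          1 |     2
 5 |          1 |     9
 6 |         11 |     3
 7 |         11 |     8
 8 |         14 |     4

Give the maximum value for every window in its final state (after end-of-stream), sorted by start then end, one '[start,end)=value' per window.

i=0 t=2 v=3: → [2,7); WM=−∞
i=1 t=8 v=7: → [8,13); WM=8
i=2 t=8 v=8: → [8,13); WM=8
i=3 t=9 v=8: → [8,14); WM=9
i=4 t=1 v=2: DROP (t<9-0); WM=9
i=5 t=1 v=9: DROP (t<9-0); WM=9
i=6 t=11 v=3: → [8,16); WM=9
i=7 t=11 v=8: → [8,16); WM=11
i=8 t=14 v=4: → [8,19); WM=11

[2,7)=3 [8,19)=8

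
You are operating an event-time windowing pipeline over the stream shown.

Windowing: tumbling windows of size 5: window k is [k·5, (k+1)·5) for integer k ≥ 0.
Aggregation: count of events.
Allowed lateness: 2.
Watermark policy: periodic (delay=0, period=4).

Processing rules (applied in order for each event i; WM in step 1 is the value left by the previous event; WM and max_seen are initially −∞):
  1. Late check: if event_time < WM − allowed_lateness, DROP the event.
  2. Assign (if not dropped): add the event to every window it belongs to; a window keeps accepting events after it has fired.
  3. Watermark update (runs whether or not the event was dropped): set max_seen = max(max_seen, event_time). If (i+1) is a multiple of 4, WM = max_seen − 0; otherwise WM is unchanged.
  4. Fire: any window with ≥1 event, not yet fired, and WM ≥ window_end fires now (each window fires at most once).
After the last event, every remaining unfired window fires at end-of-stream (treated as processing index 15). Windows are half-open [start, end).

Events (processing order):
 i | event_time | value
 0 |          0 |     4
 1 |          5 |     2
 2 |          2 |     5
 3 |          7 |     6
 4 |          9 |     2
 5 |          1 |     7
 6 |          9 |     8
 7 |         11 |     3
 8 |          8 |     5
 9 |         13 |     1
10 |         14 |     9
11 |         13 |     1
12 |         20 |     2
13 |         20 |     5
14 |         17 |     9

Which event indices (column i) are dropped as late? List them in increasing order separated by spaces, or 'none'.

i=0 t=0 v=4: → [0,5); WM=−∞
i=1 t=5 v=2: → [5,10); WM=−∞
i=2 t=2 v=5: → [0,5); WM=−∞
i=3 t=7 v=6: → [5,10); WM=7; [0,5) fires=2
i=4 t=9 v=2: → [5,10); WM=7
i=5 t=1 v=7: DROP (t<7-2); WM=7
i=6 t=9 v=8: → [5,10); WM=7
i=7 t=11 v=3: → [10,15); WM=11; [5,10) fires=4
i=8 t=8 v=5: DROP (t<11-2); WM=11
i=9 t=13 v=1: → [10,15); WM=11
i=10 t=14 v=9: → [10,15); WM=11
i=11 t=13 v=1: → [10,15); WM=14
i=12 t=20 v=2: → [20,25); WM=14
i=13 t=20 v=5: → [20,25); WM=14
i=14 t=17 v=9: → [15,20); WM=14

5 8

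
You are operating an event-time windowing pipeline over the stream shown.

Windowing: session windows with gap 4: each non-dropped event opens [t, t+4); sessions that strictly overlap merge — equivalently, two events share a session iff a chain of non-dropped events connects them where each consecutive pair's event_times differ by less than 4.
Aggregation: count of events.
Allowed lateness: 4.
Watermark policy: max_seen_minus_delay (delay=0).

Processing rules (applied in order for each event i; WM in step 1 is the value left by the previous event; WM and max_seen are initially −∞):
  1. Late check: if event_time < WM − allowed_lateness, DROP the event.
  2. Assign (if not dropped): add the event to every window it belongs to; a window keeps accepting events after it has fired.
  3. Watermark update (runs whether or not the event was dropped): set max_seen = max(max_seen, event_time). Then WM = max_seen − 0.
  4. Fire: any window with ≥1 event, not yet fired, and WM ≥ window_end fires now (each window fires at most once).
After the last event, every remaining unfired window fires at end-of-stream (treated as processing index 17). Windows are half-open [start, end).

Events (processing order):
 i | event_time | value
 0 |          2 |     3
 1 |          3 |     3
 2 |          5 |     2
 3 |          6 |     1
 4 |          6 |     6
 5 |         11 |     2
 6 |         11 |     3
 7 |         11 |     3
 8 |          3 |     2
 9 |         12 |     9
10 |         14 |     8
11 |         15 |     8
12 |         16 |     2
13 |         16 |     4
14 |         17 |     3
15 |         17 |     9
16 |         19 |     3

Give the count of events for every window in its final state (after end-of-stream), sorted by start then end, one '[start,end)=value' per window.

i=0 t=2 v=3: → [2,6); WM=2
i=1 t=3 v=3: → [2,7); WM=3
i=2 t=5 v=2: → [2,9); WM=5
i=3 t=6 v=1: → [2,10); WM=6
i=4 t=6 v=6: → [2,10); WM=6
i=5 t=11 v=2: → [11,15); WM=11
i=6 t=11 v=3: → [11,15); WM=11
i=7 t=11 v=3: → [11,15); WM=11
i=8 t=3 v=2: DROP (t<11-4); WM=11
i=9 t=12 v=9: → [11,16); WM=12
i=10 t=14 v=8: → [11,18); WM=14
i=11 t=15 v=8: → [11,19); WM=15
i=12 t=16 v=2: → [11,20); WM=16
i=13 t=16 v=4: → [11,20); WM=16
i=14 t=17 v=3: → [11,21); WM=17
i=15 t=17 v=9: → [11,21); WM=17
i=16 t=19 v=3: → [11,23); WM=19

[2,10)=5 [11,23)=11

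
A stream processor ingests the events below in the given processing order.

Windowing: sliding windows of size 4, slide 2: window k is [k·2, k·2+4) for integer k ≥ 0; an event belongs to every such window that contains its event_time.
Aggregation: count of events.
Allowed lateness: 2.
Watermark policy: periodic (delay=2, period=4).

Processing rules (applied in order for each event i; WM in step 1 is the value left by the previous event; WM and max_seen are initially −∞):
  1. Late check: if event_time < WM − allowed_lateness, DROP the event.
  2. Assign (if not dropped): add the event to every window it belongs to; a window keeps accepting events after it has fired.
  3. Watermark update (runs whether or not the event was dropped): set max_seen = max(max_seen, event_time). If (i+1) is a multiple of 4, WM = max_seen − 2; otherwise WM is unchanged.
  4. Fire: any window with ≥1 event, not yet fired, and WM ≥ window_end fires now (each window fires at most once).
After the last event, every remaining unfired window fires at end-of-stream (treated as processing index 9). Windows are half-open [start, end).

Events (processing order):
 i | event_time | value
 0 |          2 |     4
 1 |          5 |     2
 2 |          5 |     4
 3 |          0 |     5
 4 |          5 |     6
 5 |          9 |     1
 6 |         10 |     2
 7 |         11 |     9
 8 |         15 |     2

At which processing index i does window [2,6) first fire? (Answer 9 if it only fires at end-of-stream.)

7

i=0 t=2 v=4: → [2,6),[0,4); WM=−∞
i=1 t=5 v=2: → [4,8),[2,6); WM=−∞
i=2 t=5 v=4: → [4,8),[2,6); WM=−∞
i=3 t=0 v=5: → [0,4); WM=3
i=4 t=5 v=6: → [4,8),[2,6); WM=3
i=5 t=9 v=1: → [8,12),[6,10); WM=3
i=6 t=10 v=2: → [10,14),[8,12); WM=3
i=7 t=11 v=9: → [10,14),[8,12); WM=9; [0,4) fires=2 [2,6) fires=4 [4,8) fires=3
i=8 t=15 v=2: → [14,18),[12,16); WM=9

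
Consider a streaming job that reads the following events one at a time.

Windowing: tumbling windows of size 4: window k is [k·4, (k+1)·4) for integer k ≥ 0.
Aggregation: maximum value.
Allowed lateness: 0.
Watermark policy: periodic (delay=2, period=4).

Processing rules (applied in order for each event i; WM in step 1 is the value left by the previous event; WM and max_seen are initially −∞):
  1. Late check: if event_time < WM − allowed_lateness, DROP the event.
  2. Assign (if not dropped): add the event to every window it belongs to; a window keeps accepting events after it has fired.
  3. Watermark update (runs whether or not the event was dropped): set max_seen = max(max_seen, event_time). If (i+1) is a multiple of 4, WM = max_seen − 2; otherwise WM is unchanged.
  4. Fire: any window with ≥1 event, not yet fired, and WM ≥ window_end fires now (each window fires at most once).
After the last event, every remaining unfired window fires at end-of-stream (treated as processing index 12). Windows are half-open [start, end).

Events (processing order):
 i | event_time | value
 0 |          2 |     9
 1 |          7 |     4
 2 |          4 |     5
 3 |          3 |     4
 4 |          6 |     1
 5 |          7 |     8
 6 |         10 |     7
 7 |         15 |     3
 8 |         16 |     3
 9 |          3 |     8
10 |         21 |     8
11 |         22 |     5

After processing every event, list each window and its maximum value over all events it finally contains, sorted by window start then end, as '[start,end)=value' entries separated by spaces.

[0,4)=9 [4,8)=8 [8,12)=7 [12,16)=3 [16,20)=3 [20,24)=8

i=0 t=2 v=9: → [0,4); WM=−∞
i=1 t=7 v=4: → [4,8); WM=−∞
i=2 t=4 v=5: → [4,8); WM=−∞
i=3 t=3 v=4: → [0,4); WM=5; [0,4) fires=9
i=4 t=6 v=1: → [4,8); WM=5
i=5 t=7 v=8: → [4,8); WM=5
i=6 t=10 v=7: → [8,12); WM=5
i=7 t=15 v=3: → [12,16); WM=13; [4,8) fires=8 [8,12) fires=7
i=8 t=16 v=3: → [16,20); WM=13
i=9 t=3 v=8: DROP (t<13-0); WM=13
i=10 t=21 v=8: → [20,24); WM=13
i=11 t=22 v=5: → [20,24); WM=20; [12,16) fires=3 [16,20) fires=3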